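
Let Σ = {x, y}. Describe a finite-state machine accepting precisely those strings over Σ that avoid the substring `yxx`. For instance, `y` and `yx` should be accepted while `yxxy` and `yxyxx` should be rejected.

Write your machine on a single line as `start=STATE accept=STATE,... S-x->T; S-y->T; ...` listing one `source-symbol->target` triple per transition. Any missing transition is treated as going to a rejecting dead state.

start=s0; accept=s0,s1,s2; s0-x->s0; s0-y->s1; s1-x->s2; s1-y->s1; s2-x->s3; s2-y->s1; s3-x->s3; s3-y->s3

Track partial matches of the forbidden pattern `yxx`. State s3 is a dead state reached once `yxx` has occurred; every other state accepts. s0 means no part of `yxx` is currently matched.
With 4 states:
        x   y  
>* s0   s0  s1 
 * s1   s2  s1 
 * s2   s3  s1 
   s3   s3  s3 
(> = start, * = accepting)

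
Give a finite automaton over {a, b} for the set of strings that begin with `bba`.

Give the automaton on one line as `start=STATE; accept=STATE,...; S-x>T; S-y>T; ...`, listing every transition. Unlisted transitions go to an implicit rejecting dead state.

Walk along `bba` while the input agrees: from s0 take `b` to s1, and so on. Any deviation drops to the rejecting sink s4. Once s3 is reached the prefix is confirmed and every continuation is accepted.
With 5 states:
        a   b  
>  s0   s4  s1 
   s1   s4  s2 
   s2   s3  s4 
 * s3   s3  s3 
   s4   s4  s4 
(> = start, * = accepting)

start=s0; accept=s3; s0-a>s4; s0-b>s1; s1-a>s4; s1-b>s2; s2-a>s3; s2-b>s4; s3-a>s3; s3-b>s3; s4-a>s4; s4-b>s4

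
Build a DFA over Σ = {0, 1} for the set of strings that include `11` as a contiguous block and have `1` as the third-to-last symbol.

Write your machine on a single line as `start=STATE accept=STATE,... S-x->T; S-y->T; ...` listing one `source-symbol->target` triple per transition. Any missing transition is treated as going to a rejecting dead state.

start=q0; accept=q13,q14,q15,q16; q0-0->q1; q0-1->q2; q1-0->q3; q1-1->q4; q2-0->q5; q2-1->q6; q3-0->q7; q3-1->q8; q4-0->q9; q4-1->q10; q5-0->q11; q5-1->q12; q6-0->q13; q6-1->q14; q7-0->q7; q7-1->q8; q8-0->q9; q8-1->q10; q9-0->q11; q9-1->q12; q10-0->q13; q10-1->q14; q11-0->q7; q11-1->q8; q12-0->q9; q12-1->q10; q13-0->q15; q13-1->q16; q14-0->q13; q14-1->q14; q15-0->q17; q15-1->q18; q16-0->q19; q16-1->q10; q17-0->q17; q17-1->q18; q18-0->q19; q18-1->q10; q19-0->q15; q19-1->q16

Build one automaton per condition and run them in lockstep. One (3 states) tracks whether and how much of `11` has been seen; the other (15 states) tracks the last 3 symbols read. Each combined state is a pair, one component from each; accept when both components accept.
A 20-state machine:
          0    1  
>  q0     q1   q2 
   q1     q3   q4 
   q2     q5   q6 
   q3     q7   q8 
   q4     q9  q10 
   q5    q11  q12 
   q6    q13  q14 
   q7     q7   q8 
   q8     q9  q10 
   q9    q11  q12 
   q10   q13  q14 
   q11    q7   q8 
   q12    q9  q10 
 * q13   q15  q16 
 * q14   q13  q14 
 * q15   q17  q18 
 * q16   q19  q10 
   q17   q17  q18 
   q18   q19  q10 
   q19   q15  q16 
(> = start, * = accepting)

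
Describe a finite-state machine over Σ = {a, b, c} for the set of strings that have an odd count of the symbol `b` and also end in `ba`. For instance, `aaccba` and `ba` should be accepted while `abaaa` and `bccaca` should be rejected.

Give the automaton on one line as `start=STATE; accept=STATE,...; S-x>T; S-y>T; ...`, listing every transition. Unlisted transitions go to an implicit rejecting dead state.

Run two small machines in parallel and take their product. One (2 states) tracks the count of `b`s modulo 2; the other (3 states) tracks how much of the suffix `ba` has currently been matched. Each combined state is a pair, one component from each; accept when both components accept. After merging equivalent states the machine shrinks.
        a   b   c  
>  S0   S0  S1  S0 
   S1   S2  S0  S3 
 * S2   S3  S0  S3 
   S3   S3  S0  S3 
(> = start, * = accepting)

start=S0; accept=S2; S0-a>S0; S0-b>S1; S0-c>S0; S1-a>S2; S1-b>S0; S1-c>S3; S2-a>S3; S2-b>S0; S2-c>S3; S3-a>S3; S3-b>S0; S3-c>S3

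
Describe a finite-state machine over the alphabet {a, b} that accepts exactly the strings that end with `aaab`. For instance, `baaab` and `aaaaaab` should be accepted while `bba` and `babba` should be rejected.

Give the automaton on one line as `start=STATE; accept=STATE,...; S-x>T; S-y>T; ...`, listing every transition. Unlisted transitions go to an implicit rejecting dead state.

start=q0; accept=q4; q0-a>q1; q0-b>q0; q1-a>q2; q1-b>q0; q2-a>q3; q2-b>q0; q3-a>q3; q3-b>q4; q4-a>q1; q4-b>q0

Remember how much of `aaab` the current input suffix matches. State q0 means no match yet; q1 means the last symbol is `a`; q2 means the last 2 symbols are `aa`; q3 means the last 3 symbols are `aaa`; q4 means the last 4 symbols are `aaab`. Only q4 accepts. On a mismatch, fall back to the longest proper suffix that is still a prefix of `aaab`.
A 5-state machine:
        a   b  
>  q0   q1  q0 
   q1   q2  q0 
   q2   q3  q0 
   q3   q3  q4 
 * q4   q1  q0 
(> = start, * = accepting)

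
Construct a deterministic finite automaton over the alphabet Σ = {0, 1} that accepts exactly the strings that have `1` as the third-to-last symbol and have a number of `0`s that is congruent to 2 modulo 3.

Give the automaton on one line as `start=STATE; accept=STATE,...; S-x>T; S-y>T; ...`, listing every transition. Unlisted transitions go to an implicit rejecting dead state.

start=q0; accept=q9,q11,q12,q13; q0-0>q1; q0-1>q2; q1-0>q3; q1-1>q4; q2-0>q5; q2-1>q2; q3-0>q0; q3-1>q6; q4-0>q7; q4-1>q8; q5-0>q9; q5-1>q4; q6-0>q0; q6-1>q10; q7-0>q0; q7-1>q11; q8-0>q12; q8-1>q8; q9-0>q0; q9-1>q6; q10-0>q0; q10-1>q13; q11-0>q0; q11-1>q10; q12-0>q0; q12-1>q11; q13-0>q0; q13-1>q13

Build one automaton per condition and run them in lockstep. One (15 states) tracks the last 3 symbols read; the other (3 states) tracks the count of `0`s modulo 3. Each combined state is a pair, one component from each; accept when both components accept. After merging equivalent states the machine shrinks.
          0    1  
>  q0     q1   q2 
   q1     q3   q4 
   q2     q5   q2 
   q3     q0   q6 
   q4     q7   q8 
   q5     q9   q4 
   q6     q0  q10 
   q7     q0  q11 
   q8    q12   q8 
 * q9     q0   q6 
   q10    q0  q13 
 * q11    q0  q10 
 * q12    q0  q11 
 * q13    q0  q13 
(> = start, * = accepting)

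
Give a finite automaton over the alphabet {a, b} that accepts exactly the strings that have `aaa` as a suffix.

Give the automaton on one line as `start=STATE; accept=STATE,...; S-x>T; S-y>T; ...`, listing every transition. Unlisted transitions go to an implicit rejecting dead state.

Remember how much of `aaa` the current input suffix matches. State q0 means no match yet; q1 means the last symbol is `a`; q2 means the last 2 symbols are `aa`; q3 means the last 3 symbols are `aaa`. Only q3 accepts. On a mismatch, fall back to the longest proper suffix that is still a prefix of `aaa`.
        a   b  
>  q0   q1  q0 
   q1   q2  q0 
   q2   q3  q0 
 * q3   q3  q0 
(> = start, * = accepting)

start=q0; accept=q3; q0-a>q1; q0-b>q0; q1-a>q2; q1-b>q0; q2-a>q3; q2-b>q0; q3-a>q3; q3-b>q0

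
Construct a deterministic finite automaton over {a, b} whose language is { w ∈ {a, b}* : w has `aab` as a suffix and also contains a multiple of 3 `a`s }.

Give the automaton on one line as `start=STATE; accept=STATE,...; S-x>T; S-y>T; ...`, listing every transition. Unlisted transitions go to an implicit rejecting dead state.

Build one automaton per condition and run them in lockstep. One (4 states) tracks how much of the suffix `aab` has currently been matched; the other (3 states) tracks the count of `a`s modulo 3. Each combined state is a pair, one component from each; accept when both components accept.
          a    b  
>  q0     q1   q0 
   q1     q2   q3 
   q2     q4   q5 
   q3     q6   q3 
   q4     q7   q8 
   q5     q9  q10 
   q6     q4  q10 
   q7     q2  q11 
 * q8     q1   q0 
   q9     q7   q0 
   q10    q9  q10 
   q11    q6   q3 
(> = start, * = accepting)

start=q0; accept=q8; q0-a>q1; q0-b>q0; q1-a>q2; q1-b>q3; q2-a>q4; q2-b>q5; q3-a>q6; q3-b>q3; q4-a>q7; q4-b>q8; q5-a>q9; q5-b>q10; q6-a>q4; q6-b>q10; q7-a>q2; q7-b>q11; q8-a>q1; q8-b>q0; q9-a>q7; q9-b>q0; q10-a>q9; q10-b>q10; q11-a>q6; q11-b>q3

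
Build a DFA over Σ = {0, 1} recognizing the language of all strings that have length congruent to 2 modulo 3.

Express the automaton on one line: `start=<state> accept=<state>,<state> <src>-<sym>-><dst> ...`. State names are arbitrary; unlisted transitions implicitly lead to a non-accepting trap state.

start=q0 accept=q2 q0-0->q1 q0-1->q1 q1-0->q2 q1-1->q2 q2-0->q0 q2-1->q0

Count input length modulo 3: every symbol advances one step around the cycle q0 → q1 → q2 → q0. Accept at q2.
A 3-state machine:
        0   1  
>  q0   q1  q1 
   q1   q2  q2 
 * q2   q0  q0 
(> = start, * = accepting)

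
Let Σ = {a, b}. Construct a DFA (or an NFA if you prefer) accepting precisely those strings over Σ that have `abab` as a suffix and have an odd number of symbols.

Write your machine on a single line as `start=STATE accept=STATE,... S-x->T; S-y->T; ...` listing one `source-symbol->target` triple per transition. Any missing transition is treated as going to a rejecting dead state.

start=S0; accept=S5; S0-a->S1; S0-b->S1; S1-a->S2; S1-b->S0; S2-a->S1; S2-b->S3; S3-a->S4; S3-b->S0; S4-a->S1; S4-b->S5; S5-a->S4; S5-b->S0

Build one automaton per condition and run them in lockstep. One (5 states) tracks how much of the suffix `abab` has currently been matched; the other (2 states) tracks the input length modulo 2. Each combined state is a pair, one component from each; accept when both components accept. Equivalent product states are then merged.
With 6 states:
        a   b  
>  S0   S1  S1 
   S1   S2  S0 
   S2   S1  S3 
   S3   S4  S0 
   S4   S1  S5 
 * S5   S4  S0 
(> = start, * = accepting)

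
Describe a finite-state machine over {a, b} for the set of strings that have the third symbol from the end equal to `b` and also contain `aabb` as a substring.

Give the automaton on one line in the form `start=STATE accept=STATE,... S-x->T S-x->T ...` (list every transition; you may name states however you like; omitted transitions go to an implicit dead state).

Build one automaton per condition and run them in lockstep. One (15 states) tracks the last 3 symbols read; the other (5 states) tracks whether and how much of `aabb` has been seen. Each combined state is a pair, one component from each; accept when both components accept. After merging equivalent states the machine shrinks.
12 states suffice.
          a    b  
>  q0     q1   q0 
   q1     q2   q0 
   q2     q2   q3 
   q3     q1   q4 
   q4     q5   q6 
 * q5     q7   q8 
 * q6     q5   q6 
 * q7     q9  q10 
 * q8    q11   q4 
   q9     q9  q10 
   q10   q11   q4 
   q11    q7   q8 
(> = start, * = accepting)

start=q0 accept=q5,q6,q7,q8 q0-a->q1 q0-b->q0 q1-a->q2 q1-b->q0 q2-a->q2 q2-b->q3 q3-a->q1 q3-b->q4 q4-a->q5 q4-b->q6 q5-a->q7 q5-b->q8 q6-a->q5 q6-b->q6 q7-a->q9 q7-b->q10 q8-a->q11 q8-b->q4 q9-a->q9 q9-b->q10 q10-a->q11 q10-b->q4 q11-a->q7 q11-b->q8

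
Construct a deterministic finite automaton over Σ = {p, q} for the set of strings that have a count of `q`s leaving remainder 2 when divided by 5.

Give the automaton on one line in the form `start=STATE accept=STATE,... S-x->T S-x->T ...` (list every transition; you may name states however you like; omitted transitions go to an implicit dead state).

start=S0 accept=S2 S0-p->S0 S0-q->S1 S1-p->S1 S1-q->S2 S2-p->S2 S2-q->S3 S3-p->S3 S3-q->S4 S4-p->S4 S4-q->S0

Keep the running count of `q`s modulo 5: each `q` advances along the cycle S0 → S1 → S2 → S3 → S4 → S0 while other symbols loop. Accept at S2.
A 5-state machine:
        p   q  
>  S0   S0  S1 
   S1   S1  S2 
 * S2   S2  S3 
   S3   S3  S4 
   S4   S4  S0 
(> = start, * = accepting)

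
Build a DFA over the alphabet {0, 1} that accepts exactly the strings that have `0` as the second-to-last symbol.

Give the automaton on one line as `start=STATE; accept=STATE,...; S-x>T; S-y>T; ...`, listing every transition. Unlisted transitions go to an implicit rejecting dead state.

Because acceptance depends on a position counted from the end, the machine has to buffer the most recent 2 symbols. Make each state the string of the last up-to-2 symbols read; on input `x` shift the window left and append `x`. Accept when the buffered window has length 2 and begins with `0`.
With 7 states:
        0   1  
>  s0   s1  s2 
   s1   s3  s4 
   s2   s5  s6 
 * s3   s3  s4 
 * s4   s5  s6 
   s5   s3  s4 
   s6   s5  s6 
(> = start, * = accepting)

start=s0; accept=s3,s4; s0-0>s1; s0-1>s2; s1-0>s3; s1-1>s4; s2-0>s5; s2-1>s6; s3-0>s3; s3-1>s4; s4-0>s5; s4-1>s6; s5-0>s3; s5-1>s4; s6-0>s5; s6-1>s6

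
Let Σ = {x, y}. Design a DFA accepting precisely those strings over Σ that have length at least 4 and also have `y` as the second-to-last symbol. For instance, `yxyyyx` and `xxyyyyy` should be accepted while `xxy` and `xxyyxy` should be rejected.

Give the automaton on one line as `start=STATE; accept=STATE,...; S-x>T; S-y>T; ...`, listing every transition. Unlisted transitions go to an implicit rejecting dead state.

Run two small machines in parallel and take their product. One (6 states) tracks the input length, saturating at 5; the other (7 states) tracks the last 2 symbols read. Each combined state is a pair, one component from each; accept when both components accept. Minimizing collapses redundant product states.
        x   y  
>  q0   q1  q1 
   q1   q2  q2 
   q2   q2  q3 
   q3   q4  q5 
 * q4   q2  q3 
 * q5   q4  q5 
(> = start, * = accepting)

start=q0; accept=q4,q5; q0-x>q1; q0-y>q1; q1-x>q2; q1-y>q2; q2-x>q2; q2-y>q3; q3-x>q4; q3-y>q5; q4-x>q2; q4-y>q3; q5-x>q4; q5-y>q5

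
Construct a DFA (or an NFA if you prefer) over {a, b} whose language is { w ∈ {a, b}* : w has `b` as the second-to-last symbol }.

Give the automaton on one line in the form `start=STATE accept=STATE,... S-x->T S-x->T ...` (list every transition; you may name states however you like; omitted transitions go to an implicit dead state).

start=S0 accept=S5,S6 S0-a->S1 S0-b->S2 S1-a->S3 S1-b->S4 S2-a->S5 S2-b->S6 S3-a->S3 S3-b->S4 S4-a->S5 S4-b->S6 S5-a->S3 S5-b->S4 S6-a->S5 S6-b->S6

Because acceptance depends on a position counted from the end, the machine has to buffer the most recent 2 symbols. Make each state the string of the last up-to-2 symbols read; on input `x` shift the window left and append `x`. Accept when the buffered window has length 2 and begins with `b`.
A 7-state machine:
        a   b  
>  S0   S1  S2 
   S1   S3  S4 
   S2   S5  S6 
   S3   S3  S4 
   S4   S5  S6 
 * S5   S3  S4 
 * S6   S5  S6 
(> = start, * = accepting)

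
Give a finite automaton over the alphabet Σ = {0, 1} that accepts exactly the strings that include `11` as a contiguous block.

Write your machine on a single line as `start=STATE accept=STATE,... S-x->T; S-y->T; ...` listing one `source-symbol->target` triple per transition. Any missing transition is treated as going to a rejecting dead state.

Track how much of `11` has been matched so far: state q0 is no progress, q2 is the absorbing accept state reached once `11` has occurred. Intermediate states record partial matches; on a mismatch, fall back to the longest reusable overlap.
        0   1  
>  q0   q0  q1 
   q1   q0  q2 
 * q2   q2  q2 
(> = start, * = accepting)

start=q0; accept=q2; q0-0->q0; q0-1->q1; q1-0->q0; q1-1->q2; q2-0->q2; q2-1->q2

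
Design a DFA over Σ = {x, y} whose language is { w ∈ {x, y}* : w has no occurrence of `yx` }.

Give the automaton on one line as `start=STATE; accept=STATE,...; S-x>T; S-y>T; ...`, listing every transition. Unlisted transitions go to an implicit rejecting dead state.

Track partial matches of the forbidden pattern `yx`. State S2 is a dead state reached once `yx` has occurred; every other state accepts. S0 means no part of `yx` is currently matched.
With 3 states:
        x   y  
>* S0   S0  S1 
 * S1   S2  S1 
   S2   S2  S2 
(> = start, * = accepting)

start=S0; accept=S0,S1; S0-x>S0; S0-y>S1; S1-x>S2; S1-y>S1; S2-x>S2; S2-y>S2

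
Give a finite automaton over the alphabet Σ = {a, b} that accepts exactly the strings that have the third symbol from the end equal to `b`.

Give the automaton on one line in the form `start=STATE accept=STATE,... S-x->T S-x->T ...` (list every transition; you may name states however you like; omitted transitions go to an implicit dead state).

start=s0 accept=s11,s12,s13,s14 s0-a->s1 s0-b->s2 s1-a->s3 s1-b->s4 s2-a->s5 s2-b->s6 s3-a->s7 s3-b->s8 s4-a->s9 s4-b->s10 s5-a->s11 s5-b->s12 s6-a->s13 s6-b->s14 s7-a->s7 s7-b->s8 s8-a->s9 s8-b->s10 s9-a->s11 s9-b->s12 s10-a->s13 s10-b->s14 s11-a->s7 s11-b->s8 s12-a->s9 s12-b->s10 s13-a->s11 s13-b->s12 s14-a->s13 s14-b->s14

A DFA must remember the last 3 symbols (since which symbol is third-to-last isn't known until the input ends). Use one state per possible window of the last ≤3 symbols; accept from those whose window starts with `b`.
A 15-state machine:
          a    b  
>  s0     s1   s2 
   s1     s3   s4 
   s2     s5   s6 
   s3     s7   s8 
   s4     s9  s10 
   s5    s11  s12 
   s6    s13  s14 
   s7     s7   s8 
   s8     s9  s10 
   s9    s11  s12 
   s10   s13  s14 
 * s11    s7   s8 
 * s12    s9  s10 
 * s13   s11  s12 
 * s14   s13  s14 
(> = start, * = accepting)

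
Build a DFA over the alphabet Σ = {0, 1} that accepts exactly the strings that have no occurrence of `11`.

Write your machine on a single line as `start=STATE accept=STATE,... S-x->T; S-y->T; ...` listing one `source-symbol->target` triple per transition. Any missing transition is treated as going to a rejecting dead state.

start=q0; accept=q0,q1; q0-0->q0; q0-1->q1; q1-0->q0; q1-1->q2; q2-0->q2; q2-1->q2

This is the complement of 'contains `11`'. Use the same substring-matching states — q0 through q2 holding how much of `11` has just been matched — but flip the accepting set: everything except the trap q2 accepts.
        0   1  
>* q0   q0  q1 
 * q1   q0  q2 
   q2   q2  q2 
(> = start, * = accepting)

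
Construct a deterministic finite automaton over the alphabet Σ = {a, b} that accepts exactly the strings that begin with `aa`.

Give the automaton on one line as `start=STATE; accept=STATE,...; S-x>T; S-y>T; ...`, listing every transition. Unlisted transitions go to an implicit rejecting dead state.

start=q0; accept=q2; q0-a>q1; q0-b>q3; q1-a>q2; q1-b>q3; q2-a>q2; q2-b>q2; q3-a>q3; q3-b>q3

Walk along `aa` while the input agrees: from q0 take `a` to q1, and so on. Any deviation drops to the rejecting sink q3. Once q2 is reached the prefix is confirmed and every continuation is accepted.
4 states suffice.
        a   b  
>  q0   q1  q3 
   q1   q2  q3 
 * q2   q2  q2 
   q3   q3  q3 
(> = start, * = accepting)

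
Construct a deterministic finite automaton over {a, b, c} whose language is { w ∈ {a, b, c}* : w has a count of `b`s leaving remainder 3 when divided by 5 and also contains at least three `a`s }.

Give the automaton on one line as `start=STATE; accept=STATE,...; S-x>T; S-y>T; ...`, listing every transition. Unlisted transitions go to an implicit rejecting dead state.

start=S0; accept=S17; S0-a>S1; S0-b>S2; S0-c>S0; S1-a>S3; S1-b>S4; S1-c>S1; S2-a>S4; S2-b>S5; S2-c>S2; S3-a>S6; S3-b>S7; S3-c>S3; S4-a>S7; S4-b>S8; S4-c>S4; S5-a>S8; S5-b>S9; S5-c>S5; S6-a>S6; S6-b>S10; S6-c>S6; S7-a>S10; S7-b>S11; S7-c>S7; S8-a>S11; S8-b>S12; S8-c>S8; S9-a>S12; S9-b>S13; S9-c>S9; S10-a>S10; S10-b>S14; S10-c>S10; S11-a>S14; S11-b>S15; S11-c>S11; S12-a>S15; S12-b>S16; S12-c>S12; S13-a>S16; S13-b>S0; S13-c>S13; S14-a>S14; S14-b>S17; S14-c>S14; S15-a>S17; S15-b>S18; S15-c>S15; S16-a>S18; S16-b>S1; S16-c>S16; S17-a>S17; S17-b>S19; S17-c>S17; S18-a>S19; S18-b>S3; S18-c>S18; S19-a>S19; S19-b>S6; S19-c>S19

Handle the two conditions separately and then intersect. One (5 states) tracks the count of `b`s modulo 5; the other (5 states) tracks the count of `a`s, saturating at 4. Each combined state is a pair, one component from each; accept when both components accept. Equivalent product states are then merged.
          a    b    c  
>  S0     S1   S2   S0 
   S1     S3   S4   S1 
   S2     S4   S5   S2 
   S3     S6   S7   S3 
   S4     S7   S8   S4 
   S5     S8   S9   S5 
   S6     S6  S10   S6 
   S7    S10  S11   S7 
   S8    S11  S12   S8 
   S9    S12  S13   S9 
   S10   S10  S14  S10 
   S11   S14  S15  S11 
   S12   S15  S16  S12 
   S13   S16   S0  S13 
   S14   S14  S17  S14 
   S15   S17  S18  S15 
   S16   S18   S1  S16 
 * S17   S17  S19  S17 
   S18   S19   S3  S18 
   S19   S19   S6  S19 
(> = start, * = accepting)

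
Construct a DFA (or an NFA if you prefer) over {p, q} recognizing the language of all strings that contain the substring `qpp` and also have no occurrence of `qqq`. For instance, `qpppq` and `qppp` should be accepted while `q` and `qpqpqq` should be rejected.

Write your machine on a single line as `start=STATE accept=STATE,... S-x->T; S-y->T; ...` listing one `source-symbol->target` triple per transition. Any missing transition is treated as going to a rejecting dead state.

Handle the two conditions separately and then intersect. One (4 states) tracks whether and how much of `qpp` has been seen; the other (4 states) tracks partial matches of the forbidden pattern `qqq`. Each combined state is a pair, one component from each; accept when both components accept.
        p   q  
>  S0   S0  S1 
   S1   S2  S3 
   S2   S4  S1 
   S3   S2  S5 
 * S4   S4  S6 
   S5   S7  S5 
 * S6   S4  S8 
   S7   S9  S5 
 * S8   S4  S9 
   S9   S9  S9 
(> = start, * = accepting)

start=S0; accept=S4,S6,S8; S0-p->S0; S0-q->S1; S1-p->S2; S1-q->S3; S2-p->S4; S2-q->S1; S3-p->S2; S3-q->S5; S4-p->S4; S4-q->S6; S5-p->S7; S5-q->S5; S6-p->S4; S6-q->S8; S7-p->S9; S7-q->S5; S8-p->S4; S8-q->S9; S9-p->S9; S9-q->S9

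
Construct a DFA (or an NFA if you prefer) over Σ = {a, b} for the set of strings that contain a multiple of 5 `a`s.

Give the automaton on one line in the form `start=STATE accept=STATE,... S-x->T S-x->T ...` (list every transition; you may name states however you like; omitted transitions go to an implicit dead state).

start=s0 accept=s0 s0-a->s1 s0-b->s0 s1-a->s2 s1-b->s1 s2-a->s3 s2-b->s2 s3-a->s4 s3-b->s3 s4-a->s0 s4-b->s4

Keep the running count of `a`s modulo 5: each `a` advances along the cycle s0 → s1 → s2 → s3 → s4 → s0 while other symbols loop. Accept at s0.
With 5 states:
        a   b  
>* s0   s1  s0 
   s1   s2  s1 
   s2   s3  s2 
   s3   s4  s3 
   s4   s0  s4 
(> = start, * = accepting)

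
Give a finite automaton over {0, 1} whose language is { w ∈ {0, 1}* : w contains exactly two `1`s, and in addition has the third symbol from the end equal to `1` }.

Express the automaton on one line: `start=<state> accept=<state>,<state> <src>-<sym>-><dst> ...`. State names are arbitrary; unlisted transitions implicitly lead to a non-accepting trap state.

Handle the two conditions separately and then intersect. One (4 states) tracks the count of `1`s, saturating at 3; the other (15 states) tracks the last 3 symbols read. Each combined state is a pair, one component from each; accept when both components accept. After merging equivalent states the machine shrinks.
11 states suffice.
          0    1  
>  s0     s0   s1 
   s1     s2   s3 
   s2     s4   s5 
   s3     s6   s7 
   s4     s4   s8 
 * s5     s9   s7 
 * s6    s10   s7 
   s7     s7   s7 
   s8     s9   s7 
   s9    s10   s7 
 * s10    s7   s7 
(> = start, * = accepting)

start=s0 accept=s5,s6,s10 s0-0->s0 s0-1->s1 s1-0->s2 s1-1->s3 s2-0->s4 s2-1->s5 s3-0->s6 s3-1->s7 s4-0->s4 s4-1->s8 s5-0->s9 s5-1->s7 s6-0->s10 s6-1->s7 s7-0->s7 s7-1->s7 s8-0->s9 s8-1->s7 s9-0->s10 s9-1->s7 s10-0->s7 s10-1->s7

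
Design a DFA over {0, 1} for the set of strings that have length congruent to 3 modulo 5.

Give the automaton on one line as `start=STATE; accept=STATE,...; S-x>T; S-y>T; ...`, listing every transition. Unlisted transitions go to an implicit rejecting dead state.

Count input length modulo 5: every symbol advances one step around the cycle S0 → S1 → S2 → S3 → S4 → S0. Accept at S3.
5 states suffice.
        0   1  
>  S0   S1  S1 
   S1   S2  S2 
   S2   S3  S3 
 * S3   S4  S4 
   S4   S0  S0 
(> = start, * = accepting)

start=S0; accept=S3; S0-0>S1; S0-1>S1; S1-0>S2; S1-1>S2; S2-0>S3; S2-1>S3; S3-0>S4; S3-1>S4; S4-0>S0; S4-1>S0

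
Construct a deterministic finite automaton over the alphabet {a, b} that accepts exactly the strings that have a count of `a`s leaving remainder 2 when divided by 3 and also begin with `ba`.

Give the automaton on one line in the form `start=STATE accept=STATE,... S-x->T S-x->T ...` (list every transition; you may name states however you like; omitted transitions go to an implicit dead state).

Handle the two conditions separately and then intersect. One (3 states) tracks the count of `a`s modulo 3; the other (4 states) tracks whether the input so far still matches the prefix `ba`. Each combined state is a pair, one component from each; accept when both components accept.
8 states suffice.
        a   b  
>  S0   S1  S2 
   S1   S3  S1 
   S2   S4  S5 
   S3   S5  S3 
   S4   S6  S4 
   S5   S1  S5 
 * S6   S7  S6 
   S7   S4  S7 
(> = start, * = accepting)

start=S0 accept=S6 S0-a->S1 S0-b->S2 S1-a->S3 S1-b->S1 S2-a->S4 S2-b->S5 S3-a->S5 S3-b->S3 S4-a->S6 S4-b->S4 S5-a->S1 S5-b->S5 S6-a->S7 S6-b->S6 S7-a->S4 S7-b->S7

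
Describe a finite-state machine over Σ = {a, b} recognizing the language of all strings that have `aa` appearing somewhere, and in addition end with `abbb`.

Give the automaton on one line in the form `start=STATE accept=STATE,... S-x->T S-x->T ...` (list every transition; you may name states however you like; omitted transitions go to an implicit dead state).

Handle the two conditions separately and then intersect. One (3 states) tracks whether and how much of `aa` has been seen; the other (5 states) tracks how much of the suffix `abbb` has currently been matched. Each combined state is a pair, one component from each; accept when both components accept. After merging equivalent states the machine shrinks.
7 states suffice.
        a   b  
>  q0   q1  q0 
   q1   q2  q0 
   q2   q2  q3 
   q3   q2  q4 
   q4   q2  q5 
 * q5   q2  q6 
   q6   q2  q6 
(> = start, * = accepting)

start=q0 accept=q5 q0-a->q1 q0-b->q0 q1-a->q2 q1-b->q0 q2-a->q2 q2-b->q3 q3-a->q2 q3-b->q4 q4-a->q2 q4-b->q5 q5-a->q2 q5-b->q6 q6-a->q2 q6-b->q6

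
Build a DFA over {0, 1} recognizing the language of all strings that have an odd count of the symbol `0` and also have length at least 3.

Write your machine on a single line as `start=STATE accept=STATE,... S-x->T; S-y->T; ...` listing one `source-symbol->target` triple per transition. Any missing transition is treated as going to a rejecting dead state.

Handle the two conditions separately and then intersect. The first has 2 states tracking the count of `0`s modulo 2; the second has 5 states tracking the input length, saturating at 4. A product state is a pair (one from each), accepting exactly when both do.
With 9 states:
        0   1  
>  s0   s1  s2 
   s1   s3  s4 
   s2   s4  s3 
   s3   s5  s6 
   s4   s6  s5 
 * s5   s7  s8 
   s6   s8  s7 
   s7   s8  s7 
 * s8   s7  s8 
(> = start, * = accepting)

start=s0; accept=s5,s8; s0-0->s1; s0-1->s2; s1-0->s3; s1-1->s4; s2-0->s4; s2-1->s3; s3-0->s5; s3-1->s6; s4-0->s6; s4-1->s5; s5-0->s7; s5-1->s8; s6-0->s8; s6-1->s7; s7-0->s8; s7-1->s7; s8-0->s7; s8-1->s8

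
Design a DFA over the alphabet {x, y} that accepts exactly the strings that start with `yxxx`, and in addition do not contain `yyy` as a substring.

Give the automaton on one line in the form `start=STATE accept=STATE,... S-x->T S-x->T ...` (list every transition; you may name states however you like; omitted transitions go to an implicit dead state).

start=S0 accept=S5,S6,S7 S0-x->S1 S0-y->S2 S1-x->S1 S1-y->S1 S2-x->S3 S2-y->S1 S3-x->S4 S3-y->S1 S4-x->S5 S4-y->S1 S5-x->S5 S5-y->S6 S6-x->S5 S6-y->S7 S7-x->S5 S7-y->S1

Handle the two conditions separately and then intersect. One (6 states) tracks whether the input so far still matches the prefix `yxxx`; the other (4 states) tracks partial matches of the forbidden pattern `yyy`. Each combined state is a pair, one component from each; accept when both components accept. After merging equivalent states the machine shrinks.
        x   y  
>  S0   S1  S2 
   S1   S1  S1 
   S2   S3  S1 
   S3   S4  S1 
   S4   S5  S1 
 * S5   S5  S6 
 * S6   S5  S7 
 * S7   S5  S1 
(> = start, * = accepting)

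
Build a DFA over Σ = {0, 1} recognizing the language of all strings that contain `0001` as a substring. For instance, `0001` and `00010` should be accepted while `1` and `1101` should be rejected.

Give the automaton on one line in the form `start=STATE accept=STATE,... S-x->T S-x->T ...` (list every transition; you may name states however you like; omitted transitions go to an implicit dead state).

States s0..s3 record the length of the longest prefix of `0001` that matches the current input suffix. Reaching s4 means `0001` has been seen, and we stay there forever. Accept from s4.
With 5 states:
        0   1  
>  s0   s1  s0 
   s1   s2  s0 
   s2   s3  s0 
   s3   s3  s4 
 * s4   s4  s4 
(> = start, * = accepting)

start=s0 accept=s4 s0-0->s1 s0-1->s0 s1-0->s2 s1-1->s0 s2-0->s3 s2-1->s0 s3-0->s3 s3-1->s4 s4-0->s4 s4-1->s4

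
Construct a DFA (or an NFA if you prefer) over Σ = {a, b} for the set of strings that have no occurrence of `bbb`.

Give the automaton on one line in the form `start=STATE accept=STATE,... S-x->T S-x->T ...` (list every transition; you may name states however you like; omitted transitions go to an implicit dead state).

Track partial matches of the forbidden pattern `bbb`. State q3 is a dead state reached once `bbb` has occurred; every other state accepts. q0 means no part of `bbb` is currently matched.
With 4 states:
        a   b  
>* q0   q0  q1 
 * q1   q0  q2 
 * q2   q0  q3 
   q3   q3  q3 
(> = start, * = accepting)

start=q0 accept=q0,q1,q2 q0-a->q0 q0-b->q1 q1-a->q0 q1-b->q2 q2-a->q0 q2-b->q3 q3-a->q3 q3-b->q3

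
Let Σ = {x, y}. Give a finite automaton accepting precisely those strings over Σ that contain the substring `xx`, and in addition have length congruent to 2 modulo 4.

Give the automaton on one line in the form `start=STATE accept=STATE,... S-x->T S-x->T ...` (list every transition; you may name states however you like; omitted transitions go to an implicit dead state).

Handle the two conditions separately and then intersect. One (3 states) tracks whether and how much of `xx` has been seen; the other (4 states) tracks the input length modulo 4. Each combined state is a pair, one component from each; accept when both components accept.
A 12-state machine:
          x    y  
>  q0     q1   q2 
   q1     q3   q4 
   q2     q5   q4 
 * q3     q6   q6 
   q4     q7   q8 
   q5     q6   q8 
   q6     q9   q9 
   q7     q9   q0 
   q8    q10   q0 
   q9    q11  q11 
   q10   q11   q2 
   q11    q3   q3 
(> = start, * = accepting)

start=q0 accept=q3 q0-x->q1 q0-y->q2 q1-x->q3 q1-y->q4 q2-x->q5 q2-y->q4 q3-x->q6 q3-y->q6 q4-x->q7 q4-y->q8 q5-x->q6 q5-y->q8 q6-x->q9 q6-y->q9 q7-x->q9 q7-y->q0 q8-x->q10 q8-y->q0 q9-x->q11 q9-y->q11 q10-x->q11 q10-y->q2 q11-x->q3 q11-y->q3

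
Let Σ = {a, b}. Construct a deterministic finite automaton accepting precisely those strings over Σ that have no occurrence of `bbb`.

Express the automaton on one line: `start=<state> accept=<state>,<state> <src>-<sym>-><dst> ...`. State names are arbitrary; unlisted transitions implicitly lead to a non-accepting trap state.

Track partial matches of the forbidden pattern `bbb`. State s3 is a dead state reached once `bbb` has occurred; every other state accepts. s0 means no part of `bbb` is currently matched.
        a   b  
>* s0   s0  s1 
 * s1   s0  s2 
 * s2   s0  s3 
   s3   s3  s3 
(> = start, * = accepting)

start=s0 accept=s0,s1,s2 s0-a->s0 s0-b->s1 s1-a->s0 s1-b->s2 s2-a->s0 s2-b->s3 s3-a->s3 s3-b->s3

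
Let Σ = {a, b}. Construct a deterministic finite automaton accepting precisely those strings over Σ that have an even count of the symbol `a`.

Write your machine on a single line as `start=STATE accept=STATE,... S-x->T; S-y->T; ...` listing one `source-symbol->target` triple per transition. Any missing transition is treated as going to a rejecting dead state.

The only thing that matters is how many `a`s have appeared, reduced mod 2. Use one state per residue: s0 for 0, …, s1 for 1. Reading `a` moves to the next residue; anything else stays put. s0 is accepting.
        a   b  
>* s0   s1  s0 
   s1   s0  s1 
(> = start, * = accepting)

start=s0; accept=s0; s0-a->s1; s0-b->s0; s1-a->s0; s1-b->s1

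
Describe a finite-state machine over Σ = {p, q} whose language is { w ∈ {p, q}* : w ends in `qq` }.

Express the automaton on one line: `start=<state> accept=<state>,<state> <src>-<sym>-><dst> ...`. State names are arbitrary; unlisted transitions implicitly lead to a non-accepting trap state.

Let each state record the length of the longest suffix of the input read so far that is also a prefix of `qq`. B means the last symbol is `q`; C means the last 2 symbols are `qq`. Accept only at C, where the string currently ends in `qq`.
With 3 states:
       p  q 
>  A   A  B 
   B   A  C 
 * C   A  C 
(> = start, * = accepting)

start=A accept=C A-p->A A-q->B B-p->A B-q->C C-p->A C-q->C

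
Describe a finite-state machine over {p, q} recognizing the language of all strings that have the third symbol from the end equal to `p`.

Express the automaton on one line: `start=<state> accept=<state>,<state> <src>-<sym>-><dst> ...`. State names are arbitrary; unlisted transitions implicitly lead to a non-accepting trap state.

start=A accept=H,I,J,K A-p->B A-q->C B-p->D B-q->E C-p->F C-q->G D-p->H D-q->I E-p->J E-q->K F-p->L F-q->M G-p->N G-q->O H-p->H H-q->I I-p->J I-q->K J-p->L J-q->M K-p->N K-q->O L-p->H L-q->I M-p->J M-q->K N-p->L N-q->M O-p->N O-q->O

A DFA must remember the last 3 symbols (since which symbol is third-to-last isn't known until the input ends). Use one state per possible window of the last ≤3 symbols; accept from those whose window starts with `p`.
With 15 states:
       p  q 
>  A   B  C 
   B   D  E 
   C   F  G 
   D   H  I 
   E   J  K 
   F   L  M 
   G   N  O 
 * H   H  I 
 * I   J  K 
 * J   L  M 
 * K   N  O 
   L   H  I 
   M   J  K 
   N   L  M 
   O   N  O 
(> = start, * = accepting)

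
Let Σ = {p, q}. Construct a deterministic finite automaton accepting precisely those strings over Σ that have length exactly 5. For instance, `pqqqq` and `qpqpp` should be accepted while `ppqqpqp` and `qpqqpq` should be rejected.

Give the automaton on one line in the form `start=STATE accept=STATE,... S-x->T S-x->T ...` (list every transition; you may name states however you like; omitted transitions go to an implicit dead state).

start=S0 accept=S5 S0-p->S1 S0-q->S1 S1-p->S2 S1-q->S2 S2-p->S3 S2-q->S3 S3-p->S4 S3-q->S4 S4-p->S5 S4-q->S5 S5-p->S6 S5-q->S6 S6-p->S6 S6-q->S6

Count input length up to 6: every symbol moves from S0 toward S6, which means 'more than 5' and absorbs. Accept from {S5}.
A 7-state machine:
        p   q  
>  S0   S1  S1 
   S1   S2  S2 
   S2   S3  S3 
   S3   S4  S4 
   S4   S5  S5 
 * S5   S6  S6 
   S6   S6  S6 
(> = start, * = accepting)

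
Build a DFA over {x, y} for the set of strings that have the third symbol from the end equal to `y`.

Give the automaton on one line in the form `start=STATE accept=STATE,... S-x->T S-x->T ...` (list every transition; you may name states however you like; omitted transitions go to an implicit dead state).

A DFA must remember the last 3 symbols (since which symbol is third-to-last isn't known until the input ends). Use one state per possible window of the last ≤3 symbols; accept from those whose window starts with `y`.
          x    y  
>  q0     q1   q2 
   q1     q3   q4 
   q2     q5   q6 
   q3     q7   q8 
   q4     q9  q10 
   q5    q11  q12 
   q6    q13  q14 
   q7     q7   q8 
   q8     q9  q10 
   q9    q11  q12 
   q10   q13  q14 
 * q11    q7   q8 
 * q12    q9  q10 
 * q13   q11  q12 
 * q14   q13  q14 
(> = start, * = accepting)

start=q0 accept=q11,q12,q13,q14 q0-x->q1 q0-y->q2 q1-x->q3 q1-y->q4 q2-x->q5 q2-y->q6 q3-x->q7 q3-y->q8 q4-x->q9 q4-y->q10 q5-x->q11 q5-y->q12 q6-x->q13 q6-y->q14 q7-x->q7 q7-y->q8 q8-x->q9 q8-y->q10 q9-x->q11 q9-y->q12 q10-x->q13 q10-y->q14 q11-x->q7 q11-y->q8 q12-x->q9 q12-y->q10 q13-x->q11 q13-y->q12 q14-x->q13 q14-y->q14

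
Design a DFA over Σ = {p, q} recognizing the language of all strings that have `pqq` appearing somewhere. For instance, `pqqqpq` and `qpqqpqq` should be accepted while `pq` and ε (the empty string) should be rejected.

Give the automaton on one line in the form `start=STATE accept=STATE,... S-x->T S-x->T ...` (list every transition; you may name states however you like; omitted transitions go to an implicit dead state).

States S0..S2 record the length of the longest prefix of `pqq` that matches the current input suffix. Reaching S3 means `pqq` has been seen, and we stay there forever. Accept from S3.
4 states suffice.
        p   q  
>  S0   S1  S0 
   S1   S1  S2 
   S2   S1  S3 
 * S3   S3  S3 
(> = start, * = accepting)

start=S0 accept=S3 S0-p->S1 S0-q->S0 S1-p->S1 S1-q->S2 S2-p->S1 S2-q->S3 S3-p->S3 S3-q->S3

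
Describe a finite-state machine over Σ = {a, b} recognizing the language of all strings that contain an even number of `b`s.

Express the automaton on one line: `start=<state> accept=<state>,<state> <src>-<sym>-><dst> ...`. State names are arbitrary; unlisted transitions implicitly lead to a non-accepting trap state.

start=s0 accept=s0 s0-a->s0 s0-b->s1 s1-a->s1 s1-b->s0

Keep the running count of `b`s modulo 2: each `b` advances along the cycle s0 → s1 → s0 while other symbols loop. Accept at s0.
A 2-state machine:
        a   b  
>* s0   s0  s1 
   s1   s1  s0 
(> = start, * = accepting)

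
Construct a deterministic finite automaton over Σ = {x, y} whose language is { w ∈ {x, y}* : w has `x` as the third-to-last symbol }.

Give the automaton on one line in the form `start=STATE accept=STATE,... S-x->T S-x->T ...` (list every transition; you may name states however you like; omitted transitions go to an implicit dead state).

start=S0 accept=S7,S8,S9,S10 S0-x->S1 S0-y->S2 S1-x->S3 S1-y->S4 S2-x->S5 S2-y->S6 S3-x->S7 S3-y->S8 S4-x->S9 S4-y->S10 S5-x->S11 S5-y->S12 S6-x->S13 S6-y->S14 S7-x->S7 S7-y->S8 S8-x->S9 S8-y->S10 S9-x->S11 S9-y->S12 S10-x->S13 S10-y->S14 S11-x->S7 S11-y->S8 S12-x->S9 S12-y->S10 S13-x->S11 S13-y->S12 S14-x->S13 S14-y->S14

A DFA must remember the last 3 symbols (since which symbol is third-to-last isn't known until the input ends). Use one state per possible window of the last ≤3 symbols; accept from those whose window starts with `x`.
          x    y  
>  S0     S1   S2 
   S1     S3   S4 
   S2     S5   S6 
   S3     S7   S8 
   S4     S9  S10 
   S5    S11  S12 
   S6    S13  S14 
 * S7     S7   S8 
 * S8     S9  S10 
 * S9    S11  S12 
 * S10   S13  S14 
   S11    S7   S8 
   S12    S9  S10 
   S13   S11  S12 
   S14   S13  S14 
(> = start, * = accepting)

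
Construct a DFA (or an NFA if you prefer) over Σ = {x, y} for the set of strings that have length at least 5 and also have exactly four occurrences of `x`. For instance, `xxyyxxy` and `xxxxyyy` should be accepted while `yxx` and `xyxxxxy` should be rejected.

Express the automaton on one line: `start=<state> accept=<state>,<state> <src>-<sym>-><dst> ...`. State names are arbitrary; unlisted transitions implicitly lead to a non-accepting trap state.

Handle the two conditions separately and then intersect. The first has 7 states tracking the input length, saturating at 6; the second has 6 states tracking the count of `x`s, saturating at 5. A product state is a pair (one from each), accepting exactly when both do. After merging equivalent states the machine shrinks.
An 11-state machine:
          x    y  
>  S0     S1   S2 
   S1     S3   S4 
   S2     S4   S2 
   S3     S5   S6 
   S4     S6   S4 
   S5     S7   S8 
   S6     S8   S6 
   S7     S9  S10 
   S8    S10   S8 
   S9     S9   S9 
 * S10    S9  S10 
(> = start, * = accepting)

start=S0 accept=S10 S0-x->S1 S0-y->S2 S1-x->S3 S1-y->S4 S2-x->S4 S2-y->S2 S3-x->S5 S3-y->S6 S4-x->S6 S4-y->S4 S5-x->S7 S5-y->S8 S6-x->S8 S6-y->S6 S7-x->S9 S7-y->S10 S8-x->S10 S8-y->S8 S9-x->S9 S9-y->S9 S10-x->S9 S10-y->S10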